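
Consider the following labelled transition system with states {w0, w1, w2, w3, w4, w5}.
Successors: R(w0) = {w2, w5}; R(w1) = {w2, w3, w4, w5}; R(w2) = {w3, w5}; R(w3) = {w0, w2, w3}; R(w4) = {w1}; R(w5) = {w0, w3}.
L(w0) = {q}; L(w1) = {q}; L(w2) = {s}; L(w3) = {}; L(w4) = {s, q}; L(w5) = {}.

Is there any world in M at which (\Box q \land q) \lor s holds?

Let φ = (\Box q \land q) \lor s. Evaluate φ at each world:
  w0 (successors {w2, w5}): φ is false.
  w1 (successors {w2, w3, w4, w5}): φ is false.
  w2 (successors {w3, w5}): φ is true.
  w3 (successors {w0, w2, w3}): φ is false.
  w4 (successors {w1}): φ is true.
  w5 (successors {w0, w3}): φ is false.
Detail at w2 (witness):
  At w2: \Box q \land q is false, s is true, so (\Box q \land q) \lor s is true.
    At w2: \Box q is false, q is false, so \Box q \land q is false.
      At w2: \Box q requires q at every successor {w3, w5}.
        q fails at w3, so \Box q is false at w2.

Yes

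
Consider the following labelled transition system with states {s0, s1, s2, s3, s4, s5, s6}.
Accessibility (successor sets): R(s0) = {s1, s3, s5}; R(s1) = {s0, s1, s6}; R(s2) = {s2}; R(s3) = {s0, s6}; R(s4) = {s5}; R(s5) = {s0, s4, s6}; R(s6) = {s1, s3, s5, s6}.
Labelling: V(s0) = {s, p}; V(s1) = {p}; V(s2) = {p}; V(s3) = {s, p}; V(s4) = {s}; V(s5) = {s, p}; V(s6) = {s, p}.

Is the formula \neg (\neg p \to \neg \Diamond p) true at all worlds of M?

No

Let φ = \neg (\neg p \to \neg \Diamond p). Evaluate φ at each world:
  s0 (successors {s1, s3, s5}): φ is false.
  s1 (successors {s0, s1, s6}): φ is false.
  s2 (successors {s2}): φ is false.
  s3 (successors {s0, s6}): φ is false.
  s4 (successors {s5}): φ is true.
  s5 (successors {s0, s4, s6}): φ is false.
  s6 (successors {s1, s3, s5, s6}): φ is false.
Detail at s0 (counterexample):
  At s0: \neg p \to \neg \Diamond p is true, so \neg (\neg p \to \neg \Diamond p) is false.
    At s0: \neg p is false, \neg \Diamond p is false, so \neg p \to \neg \Diamond p is true.
      At s0: \Diamond p is true, so \neg \Diamond p is false.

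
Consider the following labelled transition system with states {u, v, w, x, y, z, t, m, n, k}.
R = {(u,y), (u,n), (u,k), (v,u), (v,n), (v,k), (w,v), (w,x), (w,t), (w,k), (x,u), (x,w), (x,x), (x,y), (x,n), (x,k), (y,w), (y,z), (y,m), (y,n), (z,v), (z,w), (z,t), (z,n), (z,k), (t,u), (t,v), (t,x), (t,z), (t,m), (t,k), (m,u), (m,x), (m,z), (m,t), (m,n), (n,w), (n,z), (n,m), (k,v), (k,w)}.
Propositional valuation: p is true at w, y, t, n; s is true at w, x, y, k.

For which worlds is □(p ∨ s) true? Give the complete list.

Let φ = □(p ∨ s). Evaluate φ at each world:
  u (successors {y, n, k}): φ is true.
  v (successors {u, n, k}): φ is false.
  w (successors {v, x, t, k}): φ is false.
  x (successors {u, w, x, y, n, k}): φ is false.
  y (successors {w, z, m, n}): φ is false.
  z (successors {v, w, t, n, k}): φ is false.
  t (successors {u, v, x, z, m, k}): φ is false.
  m (successors {u, x, z, t, n}): φ is false.
  n (successors {w, z, m}): φ is false.
  k (successors {v, w}): φ is false.
For instance, at t:
  At t: □(p ∨ s) requires p ∨ s at every successor {u, v, x, z, m, k}.
    p ∨ s fails at u, so □(p ∨ s) is false at t.
Satisfying worlds: {u}

u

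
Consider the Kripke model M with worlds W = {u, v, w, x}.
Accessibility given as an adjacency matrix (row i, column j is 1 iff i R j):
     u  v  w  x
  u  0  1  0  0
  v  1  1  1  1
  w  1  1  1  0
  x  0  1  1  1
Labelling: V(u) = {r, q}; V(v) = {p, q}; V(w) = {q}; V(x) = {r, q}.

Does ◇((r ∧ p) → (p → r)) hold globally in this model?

Let φ = ◇((r ∧ p) → (p → r)). Evaluate φ at each world:
  u (successors {v}): φ is true.
  v (successors {u, v, w, x}): φ is true.
  w (successors {u, v, w}): φ is true.
  x (successors {v, w, x}): φ is true.
For instance, at u:
  At u: ◇((r ∧ p) → (p → r)) requires (r ∧ p) → (p → r) at some successor in {v}.
    (r ∧ p) → (p → r) holds at v, so ◇((r ∧ p) → (p → r)) is true at u.

Yes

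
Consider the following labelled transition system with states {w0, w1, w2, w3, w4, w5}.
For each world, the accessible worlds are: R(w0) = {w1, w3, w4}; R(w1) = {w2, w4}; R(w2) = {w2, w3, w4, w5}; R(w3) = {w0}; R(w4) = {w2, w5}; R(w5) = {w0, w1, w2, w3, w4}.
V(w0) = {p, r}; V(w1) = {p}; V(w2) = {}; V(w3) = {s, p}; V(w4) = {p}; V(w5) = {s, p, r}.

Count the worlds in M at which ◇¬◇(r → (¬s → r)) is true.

0

Let φ = ◇¬◇(r → (¬s → r)). Evaluate φ at each world:
  w0 (successors {w1, w3, w4}): φ is false.
  w1 (successors {w2, w4}): φ is false.
  w2 (successors {w2, w3, w4, w5}): φ is false.
  w3 (successors {w0}): φ is false.
  w4 (successors {w2, w5}): φ is false.
  w5 (successors {w0, w1, w2, w3, w4}): φ is false.
For instance, at w1:
  At w1: ◇¬◇(r → (¬s → r)) requires ¬◇(r → (¬s → r)) at some successor in {w2, w4}.
    At w2: ¬◇(r → (¬s → r)) is false.
    At w4: ¬◇(r → (¬s → r)) is false.
  So ◇¬◇(r → (¬s → r)) is false at w1.
Satisfying worlds: none.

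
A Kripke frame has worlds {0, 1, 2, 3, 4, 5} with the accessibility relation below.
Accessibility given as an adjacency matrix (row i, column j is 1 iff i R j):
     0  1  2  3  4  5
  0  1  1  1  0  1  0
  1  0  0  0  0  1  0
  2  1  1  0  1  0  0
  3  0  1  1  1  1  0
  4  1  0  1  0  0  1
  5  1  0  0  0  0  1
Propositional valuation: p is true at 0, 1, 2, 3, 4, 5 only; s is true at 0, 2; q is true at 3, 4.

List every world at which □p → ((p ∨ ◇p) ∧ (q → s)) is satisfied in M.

0, 1, 2, 5

Let φ = □p → ((p ∨ ◇p) ∧ (q → s)). Evaluate φ at each world:
  0 (successors {0, 1, 2, 4}): φ is true.
  1 (successors {4}): φ is true.
  2 (successors {0, 1, 3}): φ is true.
  3 (successors {1, 2, 3, 4}): φ is false.
  4 (successors {0, 2, 5}): φ is false.
  5 (successors {0, 5}): φ is true.
For instance, at 0:
  At 0: □p is true, (p ∨ ◇p) ∧ (q → s) is true, so □p → ((p ∨ ◇p) ∧ (q → s)) is true.
    At 0: □p requires p at every successor {0, 1, 2, 4}.
      At 0: p is true.
      At 1: p is true.
      At 2: p is true.
      At 4: p is true.
    So □p is true at 0.
    At 0: p ∨ ◇p is true, q → s is true, so (p ∨ ◇p) ∧ (q → s) is true.
      At 0: p is true, ◇p is true, so p ∨ ◇p is true.
Satisfying worlds: {0, 1, 2, 5}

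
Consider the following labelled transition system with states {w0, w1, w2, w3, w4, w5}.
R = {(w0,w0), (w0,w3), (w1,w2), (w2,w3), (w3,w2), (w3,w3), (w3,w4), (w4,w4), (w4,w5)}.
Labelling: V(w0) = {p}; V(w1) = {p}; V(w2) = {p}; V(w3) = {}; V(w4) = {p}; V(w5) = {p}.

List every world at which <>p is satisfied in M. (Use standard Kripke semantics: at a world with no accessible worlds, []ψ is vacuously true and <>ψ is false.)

w0, w1, w3, w4

Let φ = <>p. Evaluate φ at each world:
  w0 (successors {w0, w3}): φ is true.
  w1 (successors {w2}): φ is true.
  w2 (successors {w3}): φ is false.
  w3 (successors {w2, w3, w4}): φ is true.
  w4 (successors {w4, w5}): φ is true.
  w5 (successors ∅): φ is false.
For instance, at w4:
  At w4: <>p requires p at some successor in {w4, w5}.
    p holds at w4, so <>p is true at w4.
Satisfying worlds: {w0, w1, w3, w4}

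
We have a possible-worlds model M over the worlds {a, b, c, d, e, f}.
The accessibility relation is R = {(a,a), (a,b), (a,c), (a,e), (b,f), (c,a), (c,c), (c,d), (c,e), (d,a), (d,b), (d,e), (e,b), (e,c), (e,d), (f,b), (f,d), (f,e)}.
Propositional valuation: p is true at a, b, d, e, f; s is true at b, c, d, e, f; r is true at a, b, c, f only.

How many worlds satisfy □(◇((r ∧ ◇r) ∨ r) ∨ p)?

6

Let φ = □(◇((r ∧ ◇r) ∨ r) ∨ p). Evaluate φ at each world:
  a (successors {a, b, c, e}): φ is true.
  b (successors {f}): φ is true.
  c (successors {a, c, d, e}): φ is true.
  d (successors {a, b, e}): φ is true.
  e (successors {b, c, d}): φ is true.
  f (successors {b, d, e}): φ is true.
For instance, at f:
  At f: □(◇((r ∧ ◇r) ∨ r) ∨ p) requires ◇((r ∧ ◇r) ∨ r) ∨ p at every successor {b, d, e}.
      At b: ◇((r ∧ ◇r) ∨ r) is true, p is true, so ◇((r ∧ ◇r) ∨ r) ∨ p is true.
      At d: ◇((r ∧ ◇r) ∨ r) is true, p is true, so ◇((r ∧ ◇r) ∨ r) ∨ p is true.
      At e: ◇((r ∧ ◇r) ∨ r) is true, p is true, so ◇((r ∧ ◇r) ∨ r) ∨ p is true.
  So □(◇((r ∧ ◇r) ∨ r) ∨ p) is true at f.
Satisfying worlds: {a, b, c, d, e, f}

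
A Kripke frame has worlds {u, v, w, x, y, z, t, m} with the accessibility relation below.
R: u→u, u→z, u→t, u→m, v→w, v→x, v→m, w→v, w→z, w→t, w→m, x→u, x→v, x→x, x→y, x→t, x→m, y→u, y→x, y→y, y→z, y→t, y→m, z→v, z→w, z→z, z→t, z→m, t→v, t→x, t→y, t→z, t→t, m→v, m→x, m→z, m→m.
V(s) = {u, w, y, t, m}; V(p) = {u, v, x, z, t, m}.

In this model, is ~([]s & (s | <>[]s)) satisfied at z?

Yes

At z: []s & (s | <>[]s) is false, so ~([]s & (s | <>[]s)) is true.
  At z: []s is false, s | <>[]s is false, so []s & (s | <>[]s) is false.
    At z: []s requires s at every successor {v, w, z, t, m}.
      s fails at v, so []s is false at z.
    At z: s is false, <>[]s is false, so s | <>[]s is false.
      At z: <>[]s requires []s at some successor in {v, w, z, t, m}.
        At v: []s is false.
        At w: []s is false.
        At z: []s is false.
        At t: []s is false.
        At m: []s is false.
      So <>[]s is false at z.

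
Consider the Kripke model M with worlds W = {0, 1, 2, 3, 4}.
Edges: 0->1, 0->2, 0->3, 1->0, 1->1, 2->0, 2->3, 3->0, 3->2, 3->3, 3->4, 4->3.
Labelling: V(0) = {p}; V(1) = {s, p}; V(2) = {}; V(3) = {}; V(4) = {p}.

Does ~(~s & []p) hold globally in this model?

Let φ = ~(~s & []p). Evaluate φ at each world:
  0 (successors {1, 2, 3}): φ is true.
  1 (successors {0, 1}): φ is true.
  2 (successors {0, 3}): φ is true.
  3 (successors {0, 2, 3, 4}): φ is true.
  4 (successors {3}): φ is true.
For instance, at 0:
  At 0: ~s & []p is false, so ~(~s & []p) is true.
    At 0: ~s is true, []p is false, so ~s & []p is false.
      At 0: []p requires p at every successor {1, 2, 3}.
        p fails at 2, so []p is false at 0.

Yes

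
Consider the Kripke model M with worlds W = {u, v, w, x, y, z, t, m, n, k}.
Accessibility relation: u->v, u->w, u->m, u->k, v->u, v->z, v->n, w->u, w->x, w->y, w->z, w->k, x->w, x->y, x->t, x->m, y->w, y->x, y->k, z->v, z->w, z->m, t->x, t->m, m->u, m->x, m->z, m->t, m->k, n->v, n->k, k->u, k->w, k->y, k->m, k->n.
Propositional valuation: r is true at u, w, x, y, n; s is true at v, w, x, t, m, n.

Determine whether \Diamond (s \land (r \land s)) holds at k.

Yes

At k: \Diamond (s \land (r \land s)) requires s \land (r \land s) at some successor in {u, w, y, m, n}.
  s \land (r \land s) holds at w, so \Diamond (s \land (r \land s)) is true at k.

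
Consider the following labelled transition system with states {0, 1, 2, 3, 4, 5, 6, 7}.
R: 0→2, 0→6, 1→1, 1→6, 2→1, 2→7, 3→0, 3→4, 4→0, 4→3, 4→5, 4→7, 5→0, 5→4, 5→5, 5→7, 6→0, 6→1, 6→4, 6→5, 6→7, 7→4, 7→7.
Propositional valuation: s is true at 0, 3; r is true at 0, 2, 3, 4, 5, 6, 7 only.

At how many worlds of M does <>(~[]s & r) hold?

8

Recall that []ψ holds at a world iff ψ holds at every accessible world, and <>ψ holds iff ψ holds at some accessible world.
Let φ = <>(~[]s & r). Evaluate φ at each world:
  0 (successors {2, 6}): φ is true.
  1 (successors {1, 6}): φ is true.
  2 (successors {1, 7}): φ is true.
  3 (successors {0, 4}): φ is true.
  4 (successors {0, 3, 5, 7}): φ is true.
  5 (successors {0, 4, 5, 7}): φ is true.
  6 (successors {0, 1, 4, 5, 7}): φ is true.
  7 (successors {4, 7}): φ is true.
For instance, at 7:
  At 7: <>(~[]s & r) requires ~[]s & r at some successor in {4, 7}.
    ~[]s & r holds at 4, so <>(~[]s & r) is true at 7.
      At 4: ~[]s is true, r is true, so ~[]s & r is true.
Satisfying worlds: {0, 1, 2, 3, 4, 5, 6, 7}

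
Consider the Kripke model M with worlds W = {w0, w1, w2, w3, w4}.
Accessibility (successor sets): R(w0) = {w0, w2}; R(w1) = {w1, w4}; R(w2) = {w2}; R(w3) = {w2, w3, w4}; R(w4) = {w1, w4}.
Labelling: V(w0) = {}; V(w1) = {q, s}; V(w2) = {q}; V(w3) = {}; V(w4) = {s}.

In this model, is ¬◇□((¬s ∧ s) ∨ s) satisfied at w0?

Yes

Recall that □ψ holds at a world iff ψ holds at every accessible world, and ◇ψ holds iff ψ holds at some accessible world.
At w0: ◇□((¬s ∧ s) ∨ s) is false, so ¬◇□((¬s ∧ s) ∨ s) is true.
  At w0: ◇□((¬s ∧ s) ∨ s) requires □((¬s ∧ s) ∨ s) at some successor in {w0, w2}.
    At w0: □((¬s ∧ s) ∨ s) is false.
    At w2: □((¬s ∧ s) ∨ s) is false.
  So ◇□((¬s ∧ s) ∨ s) is false at w0.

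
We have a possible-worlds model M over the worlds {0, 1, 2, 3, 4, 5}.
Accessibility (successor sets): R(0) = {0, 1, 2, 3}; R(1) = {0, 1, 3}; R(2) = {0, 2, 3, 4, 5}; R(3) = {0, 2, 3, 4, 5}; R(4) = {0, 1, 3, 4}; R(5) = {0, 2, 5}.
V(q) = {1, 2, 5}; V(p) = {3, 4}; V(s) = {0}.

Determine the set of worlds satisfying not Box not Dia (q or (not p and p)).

0, 1, 2, 3, 4, 5

Recall that Box ψ holds at a world iff ψ holds at every accessible world, and Dia ψ holds iff ψ holds at some accessible world.
Let φ = not Box not Dia (q or (not p and p)). Evaluate φ at each world:
  0 (successors {0, 1, 2, 3}): φ is true.
  1 (successors {0, 1, 3}): φ is true.
  2 (successors {0, 2, 3, 4, 5}): φ is true.
  3 (successors {0, 2, 3, 4, 5}): φ is true.
  4 (successors {0, 1, 3, 4}): φ is true.
  5 (successors {0, 2, 5}): φ is true.
For instance, at 5:
  At 5: Box not Dia (q or (not p and p)) is false, so not Box not Dia (q or (not p and p)) is true.
    At 5: Box not Dia (q or (not p and p)) requires not Dia (q or (not p and p)) at every successor {0, 2, 5}.
      not Dia (q or (not p and p)) fails at 0, so Box not Dia (q or (not p and p)) is false at 5.
Satisfying worlds: {0, 1, 2, 3, 4, 5}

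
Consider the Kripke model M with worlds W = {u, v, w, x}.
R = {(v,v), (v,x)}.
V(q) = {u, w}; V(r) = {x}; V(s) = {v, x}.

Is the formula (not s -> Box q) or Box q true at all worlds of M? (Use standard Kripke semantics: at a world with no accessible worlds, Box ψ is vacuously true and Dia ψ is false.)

Yes

Recall that Box ψ holds at a world iff ψ holds at every accessible world, and Dia ψ holds iff ψ holds at some accessible world.
Let φ = (not s -> Box q) or Box q. Evaluate φ at each world:
  u (successors ∅): φ is true.
  v (successors {v, x}): φ is true.
  w (successors ∅): φ is true.
  x (successors ∅): φ is true.
For instance, at v:
  At v: not s -> Box q is true, Box q is false, so (not s -> Box q) or Box q is true.
    At v: not s is false, Box q is false, so not s -> Box q is true.
      At v: Box q requires q at every successor {v, x}.
        q fails at v, so Box q is false at v.
    At v: Box q requires q at every successor {v, x}.
      q fails at v, so Box q is false at v.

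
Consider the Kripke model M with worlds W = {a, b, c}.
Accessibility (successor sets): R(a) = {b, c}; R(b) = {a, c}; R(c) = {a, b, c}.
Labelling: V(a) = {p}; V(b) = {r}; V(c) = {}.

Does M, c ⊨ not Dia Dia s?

Yes

At c: Dia Dia s is false, so not Dia Dia s is true.
  At c: Dia Dia s requires Dia s at some successor in {a, b, c}.
    At a: Dia s is false.
    At b: Dia s is false.
    At c: Dia s is false.
  So Dia Dia s is false at c.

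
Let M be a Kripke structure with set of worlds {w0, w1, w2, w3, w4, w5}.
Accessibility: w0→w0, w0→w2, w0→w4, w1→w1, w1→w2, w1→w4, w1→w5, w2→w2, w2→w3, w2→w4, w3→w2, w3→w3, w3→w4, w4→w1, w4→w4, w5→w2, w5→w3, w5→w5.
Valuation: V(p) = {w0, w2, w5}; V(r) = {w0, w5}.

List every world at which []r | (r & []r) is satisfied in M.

none

Let φ = []r | (r & []r). Evaluate φ at each world:
  w0 (successors {w0, w2, w4}): φ is false.
  w1 (successors {w1, w2, w4, w5}): φ is false.
  w2 (successors {w2, w3, w4}): φ is false.
  w3 (successors {w2, w3, w4}): φ is false.
  w4 (successors {w1, w4}): φ is false.
  w5 (successors {w2, w3, w5}): φ is false.
For instance, at w1:
  At w1: []r is false, r & []r is false, so []r | (r & []r) is false.
    At w1: []r requires r at every successor {w1, w2, w4, w5}.
      r fails at w1, so []r is false at w1.
    At w1: r is false, []r is false, so r & []r is false.
      At w1: []r requires r at every successor {w1, w2, w4, w5}.
        r fails at w1, so []r is false at w1.
Satisfying worlds: none.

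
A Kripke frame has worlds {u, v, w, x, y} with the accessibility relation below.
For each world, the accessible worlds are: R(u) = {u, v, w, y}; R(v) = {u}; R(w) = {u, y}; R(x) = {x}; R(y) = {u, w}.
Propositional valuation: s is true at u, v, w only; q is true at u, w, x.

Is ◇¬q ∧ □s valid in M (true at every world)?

No

Let φ = ◇¬q ∧ □s. Evaluate φ at each world:
  u (successors {u, v, w, y}): φ is false.
  v (successors {u}): φ is false.
  w (successors {u, y}): φ is false.
  x (successors {x}): φ is false.
  y (successors {u, w}): φ is false.
Detail at u (counterexample):
  At u: ◇¬q is true, □s is false, so ◇¬q ∧ □s is false.
    At u: ◇¬q requires ¬q at some successor in {u, v, w, y}.
      ¬q holds at v, so ◇¬q is true at u.
    At u: □s requires s at every successor {u, v, w, y}.
      s fails at y, so □s is false at u.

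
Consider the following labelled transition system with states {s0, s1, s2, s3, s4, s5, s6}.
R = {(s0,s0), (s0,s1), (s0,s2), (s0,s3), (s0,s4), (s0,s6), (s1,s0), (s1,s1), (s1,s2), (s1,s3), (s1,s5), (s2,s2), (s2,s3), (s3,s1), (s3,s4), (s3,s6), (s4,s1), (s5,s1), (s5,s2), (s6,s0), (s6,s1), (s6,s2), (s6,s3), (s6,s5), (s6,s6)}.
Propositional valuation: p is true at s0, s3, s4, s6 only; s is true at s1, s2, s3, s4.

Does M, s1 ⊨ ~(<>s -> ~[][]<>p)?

No

At s1: <>s -> ~[][]<>p is true, so ~(<>s -> ~[][]<>p) is false.
  At s1: <>s is true, ~[][]<>p is true, so <>s -> ~[][]<>p is true.
    At s1: <>s requires s at some successor in {s0, s1, s2, s3, s5}.
      s holds at s1, so <>s is true at s1.
    At s1: [][]<>p is false, so ~[][]<>p is true.
      At s1: [][]<>p requires []<>p at every successor {s0, s1, s2, s3, s5}.
        []<>p fails at s0, so [][]<>p is false at s1.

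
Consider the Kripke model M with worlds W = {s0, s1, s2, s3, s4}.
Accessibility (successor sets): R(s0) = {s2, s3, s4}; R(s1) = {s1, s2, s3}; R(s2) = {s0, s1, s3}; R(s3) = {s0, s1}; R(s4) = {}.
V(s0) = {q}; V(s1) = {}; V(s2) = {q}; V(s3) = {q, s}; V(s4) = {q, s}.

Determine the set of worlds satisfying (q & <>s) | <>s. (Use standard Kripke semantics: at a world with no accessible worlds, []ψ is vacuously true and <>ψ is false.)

Let φ = (q & <>s) | <>s. Evaluate φ at each world:
  s0 (successors {s2, s3, s4}): φ is true.
  s1 (successors {s1, s2, s3}): φ is true.
  s2 (successors {s0, s1, s3}): φ is true.
  s3 (successors {s0, s1}): φ is false.
  s4 (successors ∅): φ is false.
For instance, at s1:
  At s1: q & <>s is false, <>s is true, so (q & <>s) | <>s is true.
    At s1: q is false, <>s is true, so q & <>s is false.
      At s1: <>s requires s at some successor in {s1, s2, s3}.
        s holds at s3, so <>s is true at s1.
    At s1: <>s requires s at some successor in {s1, s2, s3}.
      s holds at s3, so <>s is true at s1.
Satisfying worlds: {s0, s1, s2}

s0, s1, s2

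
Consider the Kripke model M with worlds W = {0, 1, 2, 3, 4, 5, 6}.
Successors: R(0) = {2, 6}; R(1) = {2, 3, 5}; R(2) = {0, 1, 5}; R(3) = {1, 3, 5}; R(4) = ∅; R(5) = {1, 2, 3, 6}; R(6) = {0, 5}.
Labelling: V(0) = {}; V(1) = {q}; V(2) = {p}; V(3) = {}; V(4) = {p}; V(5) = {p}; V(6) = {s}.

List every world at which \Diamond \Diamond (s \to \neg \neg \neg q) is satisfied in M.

0, 1, 2, 3, 5, 6

Let φ = \Diamond \Diamond (s \to \neg \neg \neg q). Evaluate φ at each world:
  0 (successors {2, 6}): φ is true.
  1 (successors {2, 3, 5}): φ is true.
  2 (successors {0, 1, 5}): φ is true.
  3 (successors {1, 3, 5}): φ is true.
  4 (successors ∅): φ is false.
  5 (successors {1, 2, 3, 6}): φ is true.
  6 (successors {0, 5}): φ is true.
For instance, at 1:
  At 1: \Diamond \Diamond (s \to \neg \neg \neg q) requires \Diamond (s \to \neg \neg \neg q) at some successor in {2, 3, 5}.
    \Diamond (s \to \neg \neg \neg q) holds at 2, so \Diamond \Diamond (s \to \neg \neg \neg q) is true at 1.
      At 2: \Diamond (s \to \neg \neg \neg q) requires s \to \neg \neg \neg q at some successor in {0, 1, 5}.
        s \to \neg \neg \neg q holds at 0, so \Diamond (s \to \neg \neg \neg q) is true at 2.
Satisfying worlds: {0, 1, 2, 3, 5, 6}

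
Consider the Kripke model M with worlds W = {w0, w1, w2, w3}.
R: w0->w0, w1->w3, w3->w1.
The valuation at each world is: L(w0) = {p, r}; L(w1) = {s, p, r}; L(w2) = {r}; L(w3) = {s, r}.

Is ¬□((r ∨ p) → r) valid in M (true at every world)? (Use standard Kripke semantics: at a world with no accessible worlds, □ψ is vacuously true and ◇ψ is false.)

Recall that □ψ holds at a world iff ψ holds at every accessible world, and ◇ψ holds iff ψ holds at some accessible world.
Let φ = ¬□((r ∨ p) → r). Evaluate φ at each world:
  w0 (successors {w0}): φ is false.
  w1 (successors {w3}): φ is false.
  w2 (successors ∅): φ is false.
  w3 (successors {w1}): φ is false.
Detail at w0 (counterexample):
  At w0: □((r ∨ p) → r) is true, so ¬□((r ∨ p) → r) is false.
    At w0: □((r ∨ p) → r) requires (r ∨ p) → r at every successor {w0}.
      At w0: (r ∨ p) → r is true.
    So □((r ∨ p) → r) is true at w0.

No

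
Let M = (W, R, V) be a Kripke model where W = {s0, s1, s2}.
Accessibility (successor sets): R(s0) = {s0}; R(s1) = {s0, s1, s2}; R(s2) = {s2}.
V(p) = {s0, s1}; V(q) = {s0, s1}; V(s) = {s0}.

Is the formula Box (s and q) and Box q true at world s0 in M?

Yes

At s0: Box (s and q) is true, Box q is true, so Box (s and q) and Box q is true.
  At s0: Box (s and q) requires s and q at every successor {s0}.
    At s0: s and q is true.
  So Box (s and q) is true at s0.
  At s0: Box q requires q at every successor {s0}.
    At s0: q is true.
  So Box q is true at s0.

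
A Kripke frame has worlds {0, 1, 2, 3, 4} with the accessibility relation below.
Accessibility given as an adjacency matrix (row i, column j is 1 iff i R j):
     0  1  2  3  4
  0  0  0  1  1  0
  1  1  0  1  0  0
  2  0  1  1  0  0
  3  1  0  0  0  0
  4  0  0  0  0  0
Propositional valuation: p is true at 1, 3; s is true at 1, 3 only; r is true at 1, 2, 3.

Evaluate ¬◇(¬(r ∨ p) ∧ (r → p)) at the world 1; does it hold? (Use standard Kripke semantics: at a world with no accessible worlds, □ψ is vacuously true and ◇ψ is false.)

At 1: ◇(¬(r ∨ p) ∧ (r → p)) is true, so ¬◇(¬(r ∨ p) ∧ (r → p)) is false.
  At 1: ◇(¬(r ∨ p) ∧ (r → p)) requires ¬(r ∨ p) ∧ (r → p) at some successor in {0, 2}.
    ¬(r ∨ p) ∧ (r → p) holds at 0, so ◇(¬(r ∨ p) ∧ (r → p)) is true at 1.

No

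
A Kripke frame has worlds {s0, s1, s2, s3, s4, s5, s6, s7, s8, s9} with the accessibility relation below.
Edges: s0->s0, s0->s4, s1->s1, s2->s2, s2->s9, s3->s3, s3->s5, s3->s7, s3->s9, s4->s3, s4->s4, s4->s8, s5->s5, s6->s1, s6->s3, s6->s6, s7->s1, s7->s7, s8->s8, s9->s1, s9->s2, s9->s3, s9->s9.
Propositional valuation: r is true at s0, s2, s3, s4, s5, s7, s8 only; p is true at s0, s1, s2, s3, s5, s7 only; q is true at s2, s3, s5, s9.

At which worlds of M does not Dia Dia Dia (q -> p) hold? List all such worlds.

Let φ = not Dia Dia Dia (q -> p). Evaluate φ at each world:
  s0 (successors {s0, s4}): φ is false.
  s1 (successors {s1}): φ is false.
  s2 (successors {s2, s9}): φ is false.
  s3 (successors {s3, s5, s7, s9}): φ is false.
  s4 (successors {s3, s4, s8}): φ is false.
  s5 (successors {s5}): φ is false.
  s6 (successors {s1, s3, s6}): φ is false.
  s7 (successors {s1, s7}): φ is false.
  s8 (successors {s8}): φ is false.
  s9 (successors {s1, s2, s3, s9}): φ is false.
For instance, at s0:
  At s0: Dia Dia Dia (q -> p) is true, so not Dia Dia Dia (q -> p) is false.
    At s0: Dia Dia Dia (q -> p) requires Dia Dia (q -> p) at some successor in {s0, s4}.
      Dia Dia (q -> p) holds at s0, so Dia Dia Dia (q -> p) is true at s0.
Satisfying worlds: none.

none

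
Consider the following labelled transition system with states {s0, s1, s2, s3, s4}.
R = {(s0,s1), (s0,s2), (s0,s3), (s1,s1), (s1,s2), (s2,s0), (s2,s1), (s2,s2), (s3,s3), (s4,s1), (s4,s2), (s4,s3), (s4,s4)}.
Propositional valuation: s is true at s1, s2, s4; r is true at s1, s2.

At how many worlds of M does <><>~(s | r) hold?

5

Let φ = <><>~(s | r). Evaluate φ at each world:
  s0 (successors {s1, s2, s3}): φ is true.
  s1 (successors {s1, s2}): φ is true.
  s2 (successors {s0, s1, s2}): φ is true.
  s3 (successors {s3}): φ is true.
  s4 (successors {s1, s2, s3, s4}): φ is true.
For instance, at s0:
  At s0: <><>~(s | r) requires <>~(s | r) at some successor in {s1, s2, s3}.
    <>~(s | r) holds at s2, so <><>~(s | r) is true at s0.
      At s2: <>~(s | r) requires ~(s | r) at some successor in {s0, s1, s2}.
        ~(s | r) holds at s0, so <>~(s | r) is true at s2.
Satisfying worlds: {s0, s1, s2, s3, s4}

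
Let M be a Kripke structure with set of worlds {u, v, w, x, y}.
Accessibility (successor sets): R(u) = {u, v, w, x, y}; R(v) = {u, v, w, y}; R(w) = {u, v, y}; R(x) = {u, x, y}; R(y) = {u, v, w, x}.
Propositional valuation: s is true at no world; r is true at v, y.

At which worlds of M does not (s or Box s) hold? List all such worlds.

u, v, w, x, y

Let φ = not (s or Box s). Evaluate φ at each world:
  u (successors {u, v, w, x, y}): φ is true.
  v (successors {u, v, w, y}): φ is true.
  w (successors {u, v, y}): φ is true.
  x (successors {u, x, y}): φ is true.
  y (successors {u, v, w, x}): φ is true.
For instance, at v:
  At v: s or Box s is false, so not (s or Box s) is true.
    At v: s is false, Box s is false, so s or Box s is false.
      At v: Box s requires s at every successor {u, v, w, y}.
        s fails at u, so Box s is false at v.
Satisfying worlds: {u, v, w, x, y}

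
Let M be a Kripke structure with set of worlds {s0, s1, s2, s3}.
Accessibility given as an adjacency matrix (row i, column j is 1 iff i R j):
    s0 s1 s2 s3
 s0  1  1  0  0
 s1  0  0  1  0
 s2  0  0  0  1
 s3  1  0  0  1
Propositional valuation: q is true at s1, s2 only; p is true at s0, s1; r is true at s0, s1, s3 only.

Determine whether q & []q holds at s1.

Recall that []ψ holds at a world iff ψ holds at every accessible world, and <>ψ holds iff ψ holds at some accessible world.
At s1: q is true, []q is true, so q & []q is true.
  At s1: []q requires q at every successor {s2}.
    At s2: q is true.
  So []q is true at s1.

Yes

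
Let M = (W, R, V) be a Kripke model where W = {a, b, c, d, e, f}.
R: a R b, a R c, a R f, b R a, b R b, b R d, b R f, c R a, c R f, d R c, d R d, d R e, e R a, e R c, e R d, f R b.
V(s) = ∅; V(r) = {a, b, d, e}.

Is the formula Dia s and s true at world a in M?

No

At a: Dia s is false, s is false, so Dia s and s is false.
  At a: Dia s requires s at some successor in {b, c, f}.
    At b: s is false.
    At c: s is false.
    At f: s is false.
  So Dia s is false at a.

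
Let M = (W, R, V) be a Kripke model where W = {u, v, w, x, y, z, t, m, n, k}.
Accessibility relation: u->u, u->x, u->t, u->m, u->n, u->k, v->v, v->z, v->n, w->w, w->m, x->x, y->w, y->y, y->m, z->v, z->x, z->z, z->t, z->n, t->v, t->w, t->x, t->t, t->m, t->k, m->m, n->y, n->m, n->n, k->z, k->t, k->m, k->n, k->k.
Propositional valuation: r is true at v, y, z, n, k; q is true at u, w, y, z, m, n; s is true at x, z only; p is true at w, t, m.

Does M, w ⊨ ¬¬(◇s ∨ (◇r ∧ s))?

No

Recall that ◇ψ holds at a world iff ψ holds at some accessible world.
At w: ¬(◇s ∨ (◇r ∧ s)) is true, so ¬¬(◇s ∨ (◇r ∧ s)) is false.
  At w: ◇s ∨ (◇r ∧ s) is false, so ¬(◇s ∨ (◇r ∧ s)) is true.
    At w: ◇s is false, ◇r ∧ s is false, so ◇s ∨ (◇r ∧ s) is false.
      At w: ◇s requires s at some successor in {w, m}.
        At w: s is false.
        At m: s is false.
      So ◇s is false at w.
      At w: ◇r is false, s is false, so ◇r ∧ s is false.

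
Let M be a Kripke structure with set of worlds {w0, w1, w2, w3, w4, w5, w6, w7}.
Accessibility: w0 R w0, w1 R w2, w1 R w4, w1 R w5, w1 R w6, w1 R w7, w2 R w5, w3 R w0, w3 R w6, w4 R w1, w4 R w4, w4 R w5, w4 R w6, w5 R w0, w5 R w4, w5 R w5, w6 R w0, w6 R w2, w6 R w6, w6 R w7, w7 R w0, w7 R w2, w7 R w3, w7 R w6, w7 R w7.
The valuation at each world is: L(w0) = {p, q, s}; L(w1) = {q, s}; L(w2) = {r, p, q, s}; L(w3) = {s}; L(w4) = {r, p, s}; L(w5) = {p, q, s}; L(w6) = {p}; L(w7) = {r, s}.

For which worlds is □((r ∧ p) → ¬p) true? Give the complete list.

w0, w2, w3

Let φ = □((r ∧ p) → ¬p). Evaluate φ at each world:
  w0 (successors {w0}): φ is true.
  w1 (successors {w2, w4, w5, w6, w7}): φ is false.
  w2 (successors {w5}): φ is true.
  w3 (successors {w0, w6}): φ is true.
  w4 (successors {w1, w4, w5, w6}): φ is false.
  w5 (successors {w0, w4, w5}): φ is false.
  w6 (successors {w0, w2, w6, w7}): φ is false.
  w7 (successors {w0, w2, w3, w6, w7}): φ is false.
For instance, at w4:
  At w4: □((r ∧ p) → ¬p) requires (r ∧ p) → ¬p at every successor {w1, w4, w5, w6}.
    (r ∧ p) → ¬p fails at w4, so □((r ∧ p) → ¬p) is false at w4.
Satisfying worlds: {w0, w2, w3}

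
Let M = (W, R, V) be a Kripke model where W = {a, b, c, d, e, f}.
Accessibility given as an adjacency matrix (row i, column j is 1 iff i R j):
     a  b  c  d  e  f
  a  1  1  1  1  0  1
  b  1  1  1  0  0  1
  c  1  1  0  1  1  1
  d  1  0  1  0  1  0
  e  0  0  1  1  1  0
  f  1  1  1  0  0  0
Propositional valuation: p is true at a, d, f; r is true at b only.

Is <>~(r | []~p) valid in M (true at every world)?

Yes

Let φ = <>~(r | []~p). Evaluate φ at each world:
  a (successors {a, b, c, d, f}): φ is true.
  b (successors {a, b, c, f}): φ is true.
  c (successors {a, b, d, e, f}): φ is true.
  d (successors {a, c, e}): φ is true.
  e (successors {c, d, e}): φ is true.
  f (successors {a, b, c}): φ is true.
For instance, at d:
  At d: <>~(r | []~p) requires ~(r | []~p) at some successor in {a, c, e}.
    ~(r | []~p) holds at a, so <>~(r | []~p) is true at d.
      At a: r | []~p is false, so ~(r | []~p) is true.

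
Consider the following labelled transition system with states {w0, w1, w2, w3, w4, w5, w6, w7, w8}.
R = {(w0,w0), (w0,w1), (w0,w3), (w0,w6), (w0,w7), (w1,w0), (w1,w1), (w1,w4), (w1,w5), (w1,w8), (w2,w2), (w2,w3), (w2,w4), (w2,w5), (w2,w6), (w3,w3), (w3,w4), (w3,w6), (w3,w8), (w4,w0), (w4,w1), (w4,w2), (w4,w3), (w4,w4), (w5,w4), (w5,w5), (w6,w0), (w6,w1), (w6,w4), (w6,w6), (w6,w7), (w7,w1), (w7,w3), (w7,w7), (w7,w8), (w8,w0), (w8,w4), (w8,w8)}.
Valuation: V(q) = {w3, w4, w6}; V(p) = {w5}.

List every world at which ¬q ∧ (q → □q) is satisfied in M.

Recall that □ψ holds at a world iff ψ holds at every accessible world, and ◇ψ holds iff ψ holds at some accessible world.
Let φ = ¬q ∧ (q → □q). Evaluate φ at each world:
  w0 (successors {w0, w1, w3, w6, w7}): φ is true.
  w1 (successors {w0, w1, w4, w5, w8}): φ is true.
  w2 (successors {w2, w3, w4, w5, w6}): φ is true.
  w3 (successors {w3, w4, w6, w8}): φ is false.
  w4 (successors {w0, w1, w2, w3, w4}): φ is false.
  w5 (successors {w4, w5}): φ is true.
  w6 (successors {w0, w1, w4, w6, w7}): φ is false.
  w7 (successors {w1, w3, w7, w8}): φ is true.
  w8 (successors {w0, w4, w8}): φ is true.
For instance, at w2:
  At w2: ¬q is true, q → □q is true, so ¬q ∧ (q → □q) is true.
    At w2: q is false, □q is false, so q → □q is true.
      At w2: □q requires q at every successor {w2, w3, w4, w5, w6}.
        q fails at w2, so □q is false at w2.
Satisfying worlds: {w0, w1, w2, w5, w7, w8}

w0, w1, w2, w5, w7, w8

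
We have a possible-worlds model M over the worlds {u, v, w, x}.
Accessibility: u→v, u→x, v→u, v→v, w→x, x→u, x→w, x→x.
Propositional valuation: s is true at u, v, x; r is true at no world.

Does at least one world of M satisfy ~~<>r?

No

Recall that <>ψ holds at a world iff ψ holds at some accessible world.
Let φ = ~~<>r. Evaluate φ at each world:
  u (successors {v, x}): φ is false.
  v (successors {u, v}): φ is false.
  w (successors {x}): φ is false.
  x (successors {u, w, x}): φ is false.
For instance, at v:
  At v: ~<>r is true, so ~~<>r is false.
    At v: <>r is false, so ~<>r is true.
      At v: <>r requires r at some successor in {u, v}.
        At u: r is false.
        At v: r is false.
      So <>r is false at v.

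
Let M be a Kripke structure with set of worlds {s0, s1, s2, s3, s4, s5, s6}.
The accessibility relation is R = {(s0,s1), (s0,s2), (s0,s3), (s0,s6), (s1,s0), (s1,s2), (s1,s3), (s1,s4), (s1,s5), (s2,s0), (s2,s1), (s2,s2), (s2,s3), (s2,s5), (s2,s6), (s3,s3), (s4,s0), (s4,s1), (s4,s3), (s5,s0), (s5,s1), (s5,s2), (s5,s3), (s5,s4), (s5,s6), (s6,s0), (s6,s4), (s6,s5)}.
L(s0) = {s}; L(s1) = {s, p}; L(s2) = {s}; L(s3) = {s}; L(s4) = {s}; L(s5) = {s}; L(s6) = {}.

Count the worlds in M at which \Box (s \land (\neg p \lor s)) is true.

4

Recall that \Box ψ holds at a world iff ψ holds at every accessible world, and \Diamond ψ holds iff ψ holds at some accessible world.
Let φ = \Box (s \land (\neg p \lor s)). Evaluate φ at each world:
  s0 (successors {s1, s2, s3, s6}): φ is false.
  s1 (successors {s0, s2, s3, s4, s5}): φ is true.
  s2 (successors {s0, s1, s2, s3, s5, s6}): φ is false.
  s3 (successors {s3}): φ is true.
  s4 (successors {s0, s1, s3}): φ is true.
  s5 (successors {s0, s1, s2, s3, s4, s6}): φ is false.
  s6 (successors {s0, s4, s5}): φ is true.
For instance, at s5:
  At s5: \Box (s \land (\neg p \lor s)) requires s \land (\neg p \lor s) at every successor {s0, s1, s2, s3, s4, s6}.
    s \land (\neg p \lor s) fails at s6, so \Box (s \land (\neg p \lor s)) is false at s5.
Satisfying worlds: {s1, s3, s4, s6}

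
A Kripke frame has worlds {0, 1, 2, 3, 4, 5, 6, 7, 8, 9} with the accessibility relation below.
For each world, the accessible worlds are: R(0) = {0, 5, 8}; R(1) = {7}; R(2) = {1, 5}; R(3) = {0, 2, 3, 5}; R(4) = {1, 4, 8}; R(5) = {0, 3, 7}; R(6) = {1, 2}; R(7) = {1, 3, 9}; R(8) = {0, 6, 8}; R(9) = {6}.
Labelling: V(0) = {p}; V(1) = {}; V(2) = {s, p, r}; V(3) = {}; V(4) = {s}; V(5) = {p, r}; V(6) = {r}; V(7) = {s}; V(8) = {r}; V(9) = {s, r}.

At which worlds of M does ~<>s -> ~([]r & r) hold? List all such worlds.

0, 1, 2, 3, 4, 5, 6, 7, 8

Recall that []ψ holds at a world iff ψ holds at every accessible world, and <>ψ holds iff ψ holds at some accessible world.
Let φ = ~<>s -> ~([]r & r). Evaluate φ at each world:
  0 (successors {0, 5, 8}): φ is true.
  1 (successors {7}): φ is true.
  2 (successors {1, 5}): φ is true.
  3 (successors {0, 2, 3, 5}): φ is true.
  4 (successors {1, 4, 8}): φ is true.
  5 (successors {0, 3, 7}): φ is true.
  6 (successors {1, 2}): φ is true.
  7 (successors {1, 3, 9}): φ is true.
  8 (successors {0, 6, 8}): φ is true.
  9 (successors {6}): φ is false.
For instance, at 2:
  At 2: ~<>s is true, ~([]r & r) is true, so ~<>s -> ~([]r & r) is true.
    At 2: <>s is false, so ~<>s is true.
      At 2: <>s requires s at some successor in {1, 5}.
        At 1: s is false.
        At 5: s is false.
      So <>s is false at 2.
    At 2: []r & r is false, so ~([]r & r) is true.
      At 2: []r is false, r is true, so []r & r is false.
Satisfying worlds: {0, 1, 2, 3, 4, 5, 6, 7, 8}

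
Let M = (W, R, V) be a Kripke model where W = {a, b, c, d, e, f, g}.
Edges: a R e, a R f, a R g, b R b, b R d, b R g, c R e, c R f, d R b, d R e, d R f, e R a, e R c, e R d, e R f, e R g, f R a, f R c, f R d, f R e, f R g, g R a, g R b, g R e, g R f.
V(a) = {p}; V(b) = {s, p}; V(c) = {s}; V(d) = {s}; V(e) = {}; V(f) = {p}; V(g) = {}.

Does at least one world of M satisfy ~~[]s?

No

Let φ = ~~[]s. Evaluate φ at each world:
  a (successors {e, f, g}): φ is false.
  b (successors {b, d, g}): φ is false.
  c (successors {e, f}): φ is false.
  d (successors {b, e, f}): φ is false.
  e (successors {a, c, d, f, g}): φ is false.
  f (successors {a, c, d, e, g}): φ is false.
  g (successors {a, b, e, f}): φ is false.
For instance, at c:
  At c: ~[]s is true, so ~~[]s is false.
    At c: []s is false, so ~[]s is true.
      At c: []s requires s at every successor {e, f}.
        s fails at e, so []s is false at c.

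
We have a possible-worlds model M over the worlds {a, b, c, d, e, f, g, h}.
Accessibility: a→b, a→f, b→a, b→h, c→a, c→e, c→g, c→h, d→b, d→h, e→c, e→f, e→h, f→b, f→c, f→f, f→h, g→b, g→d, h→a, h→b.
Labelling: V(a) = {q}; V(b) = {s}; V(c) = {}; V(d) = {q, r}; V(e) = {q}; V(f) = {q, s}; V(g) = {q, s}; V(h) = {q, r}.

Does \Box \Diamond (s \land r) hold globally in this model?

Recall that \Box ψ holds at a world iff ψ holds at every accessible world, and \Diamond ψ holds iff ψ holds at some accessible world.
Let φ = \Box \Diamond (s \land r). Evaluate φ at each world:
  a (successors {b, f}): φ is false.
  b (successors {a, h}): φ is false.
  c (successors {a, e, g, h}): φ is false.
  d (successors {b, h}): φ is false.
  e (successors {c, f, h}): φ is false.
  f (successors {b, c, f, h}): φ is false.
  g (successors {b, d}): φ is false.
  h (successors {a, b}): φ is false.
Detail at a (counterexample):
  At a: \Box \Diamond (s \land r) requires \Diamond (s \land r) at every successor {b, f}.
    \Diamond (s \land r) fails at b, so \Box \Diamond (s \land r) is false at a.
      At b: \Diamond (s \land r) requires s \land r at some successor in {a, h}.
        At a: s \land r is false.
        At h: s \land r is false.
      So \Diamond (s \land r) is false at b.

No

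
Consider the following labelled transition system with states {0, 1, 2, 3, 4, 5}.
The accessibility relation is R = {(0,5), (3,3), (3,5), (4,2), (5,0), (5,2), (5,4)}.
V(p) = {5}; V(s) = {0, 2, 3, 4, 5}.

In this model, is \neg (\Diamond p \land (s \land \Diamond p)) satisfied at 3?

Recall that \Diamond ψ holds at a world iff ψ holds at some accessible world.
At 3: \Diamond p \land (s \land \Diamond p) is true, so \neg (\Diamond p \land (s \land \Diamond p)) is false.
  At 3: \Diamond p is true, s \land \Diamond p is true, so \Diamond p \land (s \land \Diamond p) is true.
    At 3: \Diamond p requires p at some successor in {3, 5}.
      p holds at 5, so \Diamond p is true at 3.
    At 3: s is true, \Diamond p is true, so s \land \Diamond p is true.
      At 3: \Diamond p requires p at some successor in {3, 5}.
        p holds at 5, so \Diamond p is true at 3.

No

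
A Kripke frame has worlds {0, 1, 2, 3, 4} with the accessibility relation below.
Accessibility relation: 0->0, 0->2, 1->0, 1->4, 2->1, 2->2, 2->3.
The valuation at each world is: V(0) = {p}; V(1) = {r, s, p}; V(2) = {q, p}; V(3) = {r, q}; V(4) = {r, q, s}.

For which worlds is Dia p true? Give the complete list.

0, 1, 2

Let φ = Dia p. Evaluate φ at each world:
  0 (successors {0, 2}): φ is true.
  1 (successors {0, 4}): φ is true.
  2 (successors {1, 2, 3}): φ is true.
  3 (successors ∅): φ is false.
  4 (successors ∅): φ is false.
For instance, at 0:
  At 0: Dia p requires p at some successor in {0, 2}.
    p holds at 0, so Dia p is true at 0.
Satisfying worlds: {0, 1, 2}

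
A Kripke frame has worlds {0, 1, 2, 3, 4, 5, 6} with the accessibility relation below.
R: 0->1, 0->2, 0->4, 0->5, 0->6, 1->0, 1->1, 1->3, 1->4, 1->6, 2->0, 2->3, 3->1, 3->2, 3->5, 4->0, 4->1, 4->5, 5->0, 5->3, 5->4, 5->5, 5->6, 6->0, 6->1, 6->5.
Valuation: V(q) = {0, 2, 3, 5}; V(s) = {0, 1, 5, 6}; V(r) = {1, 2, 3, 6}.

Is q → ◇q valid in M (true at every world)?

Yes

Recall that ◇ψ holds at a world iff ψ holds at some accessible world.
Let φ = q → ◇q. Evaluate φ at each world:
  0 (successors {1, 2, 4, 5, 6}): φ is true.
  1 (successors {0, 1, 3, 4, 6}): φ is true.
  2 (successors {0, 3}): φ is true.
  3 (successors {1, 2, 5}): φ is true.
  4 (successors {0, 1, 5}): φ is true.
  5 (successors {0, 3, 4, 5, 6}): φ is true.
  6 (successors {0, 1, 5}): φ is true.
For instance, at 6:
  At 6: q is false, ◇q is true, so q → ◇q is true.
    At 6: ◇q requires q at some successor in {0, 1, 5}.
      q holds at 0, so ◇q is true at 6.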